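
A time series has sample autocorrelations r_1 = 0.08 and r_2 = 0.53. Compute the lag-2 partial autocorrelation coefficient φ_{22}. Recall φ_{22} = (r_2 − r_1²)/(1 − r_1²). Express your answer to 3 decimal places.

0.527

φ_{22} = (r_2 − r_1²) / (1 − r_1²)
r_1² = (0.08)² = 0.0064
Numerator = 0.53 − 0.0064 = 0.5236; denominator = 1 − 0.0064 = 0.9936
φ_{22} = 0.5236 / 0.9936 = 0.527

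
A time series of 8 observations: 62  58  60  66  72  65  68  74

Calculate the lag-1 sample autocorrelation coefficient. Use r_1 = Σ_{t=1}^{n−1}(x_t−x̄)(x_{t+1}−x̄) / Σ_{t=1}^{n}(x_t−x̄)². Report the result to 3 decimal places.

Mean x̄ = (62 + 58 + 60 + 66 + 72 + 65 + 68 + 74)/8 = 65.6250
Deviations from mean: -3.6250, -7.6250, -5.6250, 0.3750, 6.3750, -0.6250, 2.3750, 8.3750
Numerator Σ_{t=1}^{7}(x_t−x̄)(x_{t+1}−x̄) = 85.2344
Denominator Σ(x_t−x̄)² = 219.8750
r_1 = 85.2344 / 219.8750 = 0.388

0.388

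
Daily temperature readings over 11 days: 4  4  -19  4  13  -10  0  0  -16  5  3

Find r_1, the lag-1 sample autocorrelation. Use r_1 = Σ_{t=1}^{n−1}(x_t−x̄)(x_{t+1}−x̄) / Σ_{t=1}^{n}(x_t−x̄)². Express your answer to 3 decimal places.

-0.315

Mean x̄ = (4 + 4 − 19 + 4 + 13 − 10 + 0 + 0 − 16 + 5 + 3)/11 = -1.0909
Numerator Σ_{t=1}^{10}(x_t−x̄)(x_{t+1}−x̄) = -300.9174
Denominator Σ(x_t−x̄)² = 954.9091
r_1 = -300.9174 / 954.9091 = -0.315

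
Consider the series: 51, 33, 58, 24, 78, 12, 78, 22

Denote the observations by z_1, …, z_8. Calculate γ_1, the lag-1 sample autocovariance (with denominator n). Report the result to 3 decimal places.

Mean z̄ = (51 + 33 + 58 + 24 + 78 + 12 + 78 + 22)/8 = 44.5000
Σ_{t=1}^{7}(z_t−z̄)(z_{t+1}−z̄) = -4124.7500
γ_1 = -4124.7500 / 8 = -515.594

-515.594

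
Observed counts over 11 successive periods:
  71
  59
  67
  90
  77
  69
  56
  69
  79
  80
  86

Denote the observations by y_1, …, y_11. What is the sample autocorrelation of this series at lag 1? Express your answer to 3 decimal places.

Mean ȳ = (71 + 59 + 67 + 90 + 77 + 69 + 56 + 69 + 79 + 80 + 86)/11 = 73.0000
Numerator Σ_{t=1}^{10}(y_t−ȳ)(y_{t+1}−ȳ) = 307.0000
Denominator Σ(y_t−ȳ)² = 1116.0000
r_1 = 307.0000 / 1116.0000 = 0.275

0.275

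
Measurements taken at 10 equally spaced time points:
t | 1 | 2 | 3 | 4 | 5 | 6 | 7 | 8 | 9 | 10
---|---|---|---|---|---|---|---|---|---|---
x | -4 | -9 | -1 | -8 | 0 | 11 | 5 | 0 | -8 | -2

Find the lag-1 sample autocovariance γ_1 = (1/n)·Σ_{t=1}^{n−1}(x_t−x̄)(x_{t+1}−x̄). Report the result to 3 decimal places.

Mean x̄ = (-4 − 9 − 1 − 8 + 0 + 11 + 5 + 0 − 8 − 2)/10 = -1.6000
Σ_{t=1}^{9}(x_t−x̄)(x_{t+1}−x̄) = 105.4400
γ_1 = 105.4400 / 10 = 10.544

10.544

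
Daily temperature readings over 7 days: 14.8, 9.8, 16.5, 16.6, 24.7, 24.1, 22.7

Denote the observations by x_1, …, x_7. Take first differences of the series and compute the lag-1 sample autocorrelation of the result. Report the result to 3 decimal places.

-0.444

First differences Δx: -5.0, 6.7, 0.1, 8.1, -0.6, -1.4
Mean of differences = 1.3167
Numerator Σ(Δx_t−Δx̄)(Δx_{t+1}−Δx̄) = -56.6019
Denominator Σ(Δx_t−Δx̄)² = 127.4283
r_1(Δx) = -56.6019 / 127.4283 = -0.444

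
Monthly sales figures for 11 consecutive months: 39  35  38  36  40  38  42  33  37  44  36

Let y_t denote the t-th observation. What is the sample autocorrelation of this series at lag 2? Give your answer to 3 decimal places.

-0.180

Mean ȳ = (39 + 35 + 38 + 36 + 40 + 38 + 42 + 33 + 37 + 44 + 36)/11 = 38.0000
Numerator Σ_{t=1}^{9}(y_t−ȳ)(y_{t+2}−ȳ) = -18.0000
Denominator Σ(y_t−ȳ)² = 100.0000
r_2 = -18.0000 / 100.0000 = -0.180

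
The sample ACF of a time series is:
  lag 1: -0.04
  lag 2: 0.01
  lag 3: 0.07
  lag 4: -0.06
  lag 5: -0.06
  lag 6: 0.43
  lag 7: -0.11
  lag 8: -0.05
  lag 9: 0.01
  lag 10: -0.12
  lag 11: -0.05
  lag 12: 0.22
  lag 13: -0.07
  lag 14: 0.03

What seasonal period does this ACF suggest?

6

The largest autocorrelation is r_6 = 0.43, with a weaker echo at lag 12 (0.22); the remaining lags stay at or below 0.07.
The dominant spike at lag 6 indicates a seasonal period of 6.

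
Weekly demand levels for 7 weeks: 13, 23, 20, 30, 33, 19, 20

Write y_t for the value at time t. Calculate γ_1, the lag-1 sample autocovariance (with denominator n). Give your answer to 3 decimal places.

3.586

Mean ȳ = (13 + 23 + 20 + 30 + 33 + 19 + 20)/7 = 22.5714
Σ_{t=1}^{6}(y_t−ȳ)(y_{t+1}−ȳ) = 25.1020
γ_1 = 25.1020 / 7 = 3.586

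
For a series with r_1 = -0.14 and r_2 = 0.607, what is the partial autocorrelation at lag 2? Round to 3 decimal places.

0.599

φ_{22} = (r_2 − r_1²) / (1 − r_1²)
r_1² = (-0.14)² = 0.0196
Numerator = 0.607 − 0.0196 = 0.5874; denominator = 1 − 0.0196 = 0.9804
φ_{22} = 0.5874 / 0.9804 = 0.599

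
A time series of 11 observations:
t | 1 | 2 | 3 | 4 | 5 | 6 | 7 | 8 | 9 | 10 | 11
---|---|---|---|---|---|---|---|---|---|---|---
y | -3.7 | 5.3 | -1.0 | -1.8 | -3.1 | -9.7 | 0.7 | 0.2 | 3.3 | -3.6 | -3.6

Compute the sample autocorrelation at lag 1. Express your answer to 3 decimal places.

-0.061

Mean ȳ = (-3.7 + 5.3 − 1.0 − 1.8 − 3.1 − 9.7 + 0.7 + 0.2 + 3.3 − 3.6 − 3.6)/11 = -1.5455
Numerator Σ_{t=1}^{10}(y_t−ȳ)(y_{t+1}−ȳ) = -9.7493
Denominator Σ(y_t−ȳ)² = 160.7873
r_1 = -9.7493 / 160.7873 = -0.061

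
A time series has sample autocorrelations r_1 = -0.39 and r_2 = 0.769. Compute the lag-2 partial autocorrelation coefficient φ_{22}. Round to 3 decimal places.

φ_{22} = (r_2 − r_1²) / (1 − r_1²)
r_1² = (-0.39)² = 0.1521
Numerator = 0.769 − 0.1521 = 0.6169; denominator = 1 − 0.1521 = 0.8479
φ_{22} = 0.6169 / 0.8479 = 0.728

0.728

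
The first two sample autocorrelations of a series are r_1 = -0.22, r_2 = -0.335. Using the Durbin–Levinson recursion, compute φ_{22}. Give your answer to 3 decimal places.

-0.403

φ_{22} = (r_2 − r_1²) / (1 − r_1²)
r_1² = (-0.22)² = 0.0484
Numerator = -0.335 − 0.0484 = -0.3834; denominator = 1 − 0.0484 = 0.9516
φ_{22} = -0.3834 / 0.9516 = -0.403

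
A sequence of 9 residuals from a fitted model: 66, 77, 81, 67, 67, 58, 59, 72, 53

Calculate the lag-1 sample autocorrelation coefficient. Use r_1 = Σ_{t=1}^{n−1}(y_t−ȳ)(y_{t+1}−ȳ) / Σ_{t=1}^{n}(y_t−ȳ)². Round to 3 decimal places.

Mean ȳ = (66 + 77 + 81 + 67 + 67 + 58 + 59 + 72 + 53)/9 = 66.6667
Numerator Σ_{t=1}^{8}(y_t−ȳ)(y_{t+1}−ȳ) = 95.8889
Denominator Σ(y_t−ȳ)² = 662.0000
r_1 = 95.8889 / 662.0000 = 0.145

0.145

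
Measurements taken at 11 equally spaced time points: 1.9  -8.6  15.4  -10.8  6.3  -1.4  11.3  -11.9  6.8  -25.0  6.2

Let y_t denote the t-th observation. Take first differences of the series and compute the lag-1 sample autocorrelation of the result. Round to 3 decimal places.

-0.813

First differences Δy: -10.5, 24.0, -26.2, 17.1, -7.7, 12.7, -23.2, 18.7, -31.8, 31.2
Mean of differences = 0.4300
Numerator Σ(Δy_t−Δȳ)(Δy_{t+1}−Δȳ) = -3866.7129
Denominator Σ(Δy_t−Δȳ)² = 4756.4410
r_1(Δy) = -3866.7129 / 4756.4410 = -0.813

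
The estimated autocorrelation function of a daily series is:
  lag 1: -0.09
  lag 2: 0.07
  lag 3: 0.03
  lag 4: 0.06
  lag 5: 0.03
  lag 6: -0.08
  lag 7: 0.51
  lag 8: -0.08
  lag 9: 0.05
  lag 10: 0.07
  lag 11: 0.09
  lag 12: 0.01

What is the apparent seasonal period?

7

The largest autocorrelation is r_7 = 0.51; the remaining lags stay at or below 0.09.
The dominant spike at lag 7 indicates a seasonal period of 7.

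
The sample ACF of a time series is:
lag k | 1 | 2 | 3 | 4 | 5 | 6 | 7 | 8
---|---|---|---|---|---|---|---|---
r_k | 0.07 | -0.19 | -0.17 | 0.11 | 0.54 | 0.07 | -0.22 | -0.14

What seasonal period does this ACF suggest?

5

The largest autocorrelation is r_5 = 0.54; the remaining lags stay at or below 0.11.
The dominant spike at lag 5 indicates a seasonal period of 5.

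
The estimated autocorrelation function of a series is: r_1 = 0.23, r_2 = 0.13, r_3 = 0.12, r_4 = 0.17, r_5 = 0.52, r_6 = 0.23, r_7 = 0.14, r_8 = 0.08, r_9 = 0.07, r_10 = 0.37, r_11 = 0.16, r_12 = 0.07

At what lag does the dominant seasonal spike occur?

The largest autocorrelation is r_5 = 0.52, with a weaker echo at lag 10 (0.37); the remaining lags stay at or below 0.23. The elevated value at lag 1 (0.23), dropping to 0.13 at lag 2, reflects decaying short-term dependence rather than seasonality.
The dominant spike at lag 5 indicates a seasonal period of 5.

5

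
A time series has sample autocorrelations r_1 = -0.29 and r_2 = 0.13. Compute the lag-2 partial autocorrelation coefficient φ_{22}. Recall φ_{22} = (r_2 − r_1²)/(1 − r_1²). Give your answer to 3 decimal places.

φ_{22} = (r_2 − r_1²) / (1 − r_1²)
r_1² = (-0.29)² = 0.0841
Numerator = 0.13 − 0.0841 = 0.0459; denominator = 1 − 0.0841 = 0.9159
φ_{22} = 0.0459 / 0.9159 = 0.050

0.050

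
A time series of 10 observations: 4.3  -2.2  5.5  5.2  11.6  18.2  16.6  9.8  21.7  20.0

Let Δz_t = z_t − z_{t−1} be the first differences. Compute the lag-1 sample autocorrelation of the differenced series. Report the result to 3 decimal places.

First differences Δz: -6.5, 7.7, -0.3, 6.4, 6.6, -1.6, -6.8, 11.9, -1.7
Mean of differences = 1.7444
Numerator Σ(Δz_t−Δz̄)(Δz_{t+1}−Δz̄) = -157.6053
Denominator Σ(Δz_t−Δz̄)² = 352.0622
r_1(Δz) = -157.6053 / 352.0622 = -0.448

-0.448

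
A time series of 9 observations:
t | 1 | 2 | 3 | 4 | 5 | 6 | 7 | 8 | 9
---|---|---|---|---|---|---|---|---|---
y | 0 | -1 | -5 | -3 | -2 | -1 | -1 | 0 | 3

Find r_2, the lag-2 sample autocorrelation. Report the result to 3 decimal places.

-0.021

Mean ȳ = (0 − 1 − 5 − 3 − 2 − 1 − 1 + 0 + 3)/9 = -1.1111
Numerator Σ_{t=1}^{7}(y_t−ȳ)(y_{t+2}−ȳ) = -0.8025
Denominator Σ(y_t−ȳ)² = 38.8889
r_2 = -0.8025 / 38.8889 = -0.021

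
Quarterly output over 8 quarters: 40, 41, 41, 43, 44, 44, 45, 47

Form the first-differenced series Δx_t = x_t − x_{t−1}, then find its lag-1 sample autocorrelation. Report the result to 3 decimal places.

-0.250

First differences Δx: 1, 0, 2, 1, 0, 1, 2
Mean of differences = 1.0000
Numerator Σ(Δx_t−Δx̄)(Δx_{t+1}−Δx̄) = -1.0000
Denominator Σ(Δx_t−Δx̄)² = 4.0000
r_1(Δx) = -1.0000 / 4.0000 = -0.250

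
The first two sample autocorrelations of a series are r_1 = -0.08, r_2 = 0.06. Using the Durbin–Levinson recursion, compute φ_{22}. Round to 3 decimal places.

0.054

φ_{22} = (r_2 − r_1²) / (1 − r_1²)
r_1² = (-0.08)² = 0.0064
Numerator = 0.06 − 0.0064 = 0.0536; denominator = 1 − 0.0064 = 0.9936
φ_{22} = 0.0536 / 0.9936 = 0.054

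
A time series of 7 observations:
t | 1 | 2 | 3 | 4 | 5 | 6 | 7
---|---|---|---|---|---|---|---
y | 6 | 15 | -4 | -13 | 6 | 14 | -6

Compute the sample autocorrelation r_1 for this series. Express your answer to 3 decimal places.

-0.073

Mean ȳ = (6 + 15 − 4 − 13 + 6 + 14 − 6)/7 = 2.5714
Numerator Σ_{t=1}^{6}(y_t−ȳ)(y_{t+1}−ȳ) = -48.8980
Denominator Σ(y_t−ȳ)² = 667.7143
r_1 = -48.8980 / 667.7143 = -0.073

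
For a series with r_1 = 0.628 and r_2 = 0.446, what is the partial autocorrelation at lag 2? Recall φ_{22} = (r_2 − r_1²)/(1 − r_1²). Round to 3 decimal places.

φ_{22} = (r_2 − r_1²) / (1 − r_1²)
r_1² = (0.628)² = 0.394384
Numerator = 0.446 − 0.3944 = 0.0516; denominator = 1 − 0.3944 = 0.6056
φ_{22} = 0.0516 / 0.6056 = 0.085

0.085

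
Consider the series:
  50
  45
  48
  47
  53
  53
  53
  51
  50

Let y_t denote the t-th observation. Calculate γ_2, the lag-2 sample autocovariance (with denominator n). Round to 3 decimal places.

1.333

Mean ȳ = (50 + 45 + 48 + 47 + 53 + 53 + 53 + 51 + 50)/9 = 50.0000
Σ_{t=1}^{7}(y_t−ȳ)(y_{t+2}−ȳ) = 12.0000
γ_2 = 12.0000 / 9 = 1.333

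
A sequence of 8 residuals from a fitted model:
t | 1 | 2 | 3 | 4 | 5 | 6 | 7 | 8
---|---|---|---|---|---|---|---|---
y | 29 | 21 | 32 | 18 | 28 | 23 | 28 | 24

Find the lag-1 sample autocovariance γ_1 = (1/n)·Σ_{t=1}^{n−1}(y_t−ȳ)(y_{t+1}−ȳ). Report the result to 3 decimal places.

Mean ȳ = (29 + 21 + 32 + 18 + 28 + 23 + 28 + 24)/8 = 25.3750
Deviations: 3.6250, -4.3750, 6.6250, -7.3750, 2.6250, -2.3750, 2.6250, -1.3750
Σ_{t=1}^{7}(y_t−ȳ)(y_{t+1}−ȳ) = -129.1406
γ_1 = -129.1406 / 8 = -16.143

-16.143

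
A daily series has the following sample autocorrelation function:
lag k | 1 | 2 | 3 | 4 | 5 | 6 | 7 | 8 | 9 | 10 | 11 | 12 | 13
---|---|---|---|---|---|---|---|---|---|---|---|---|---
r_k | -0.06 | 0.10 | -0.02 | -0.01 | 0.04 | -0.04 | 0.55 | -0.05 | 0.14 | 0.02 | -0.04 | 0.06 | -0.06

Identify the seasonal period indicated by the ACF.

The largest autocorrelation is r_7 = 0.55; the remaining lags stay at or below 0.14.
The dominant spike at lag 7 indicates a seasonal period of 7.

7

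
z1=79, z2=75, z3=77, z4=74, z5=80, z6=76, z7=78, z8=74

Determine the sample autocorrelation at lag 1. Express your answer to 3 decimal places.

-0.582

Mean z̄ = (79 + 75 + 77 + 74 + 80 + 76 + 78 + 74)/8 = 76.6250
Deviations from mean: 2.3750, -1.6250, 0.3750, -2.6250, 3.3750, -0.6250, 1.3750, -2.6250
Numerator Σ_{t=1}^{7}(z_t−z̄)(z_{t+1}−z̄) = -20.8906
Denominator Σ(z_t−z̄)² = 35.8750
r_1 = -20.8906 / 35.8750 = -0.582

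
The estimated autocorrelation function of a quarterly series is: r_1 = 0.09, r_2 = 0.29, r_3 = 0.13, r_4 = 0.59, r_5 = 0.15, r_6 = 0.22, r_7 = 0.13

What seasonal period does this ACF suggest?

4

The largest autocorrelation is r_4 = 0.59; the remaining lags stay at or below 0.29.
The dominant spike at lag 4 indicates a seasonal period of 4.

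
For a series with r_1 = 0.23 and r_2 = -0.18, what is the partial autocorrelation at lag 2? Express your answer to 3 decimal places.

-0.246

φ_{22} = (r_2 − r_1²) / (1 − r_1²)
r_1² = (0.23)² = 0.0529
Numerator = -0.18 − 0.0529 = -0.2329; denominator = 1 − 0.0529 = 0.9471
φ_{22} = -0.2329 / 0.9471 = -0.246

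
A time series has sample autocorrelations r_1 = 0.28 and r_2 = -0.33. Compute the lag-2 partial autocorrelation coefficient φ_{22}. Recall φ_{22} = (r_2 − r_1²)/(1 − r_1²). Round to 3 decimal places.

-0.443

φ_{22} = (r_2 − r_1²) / (1 − r_1²)
r_1² = (0.28)² = 0.0784
Numerator = -0.33 − 0.0784 = -0.4084; denominator = 1 − 0.0784 = 0.9216
φ_{22} = -0.4084 / 0.9216 = -0.443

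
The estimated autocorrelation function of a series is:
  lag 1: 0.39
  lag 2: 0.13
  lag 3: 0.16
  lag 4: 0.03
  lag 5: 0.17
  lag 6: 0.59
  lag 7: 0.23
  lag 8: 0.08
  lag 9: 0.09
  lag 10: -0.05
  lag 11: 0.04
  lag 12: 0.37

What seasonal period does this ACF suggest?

6

The largest autocorrelation is r_6 = 0.59; the remaining lags stay at or below 0.39. The elevated value at lag 1 (0.39), dropping to 0.13 at lag 2, reflects decaying short-term dependence rather than seasonality.
The dominant spike at lag 6 indicates a seasonal period of 6.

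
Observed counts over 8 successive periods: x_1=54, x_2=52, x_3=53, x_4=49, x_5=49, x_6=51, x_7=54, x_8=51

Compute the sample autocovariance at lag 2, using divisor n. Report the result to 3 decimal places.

Mean x̄ = (54 + 52 + 53 + 49 + 49 + 51 + 54 + 51)/8 = 51.6250
Deviations: 2.3750, 0.3750, 1.3750, -2.6250, -2.6250, -0.6250, 2.3750, -0.6250
Σ_{t=1}^{6}(x_t−x̄)(x_{t+2}−x̄) = -5.5313
γ_2 = -5.5313 / 8 = -0.691

-0.691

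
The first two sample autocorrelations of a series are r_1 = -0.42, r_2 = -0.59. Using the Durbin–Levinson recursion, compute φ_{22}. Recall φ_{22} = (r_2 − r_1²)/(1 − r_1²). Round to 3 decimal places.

-0.931

φ_{22} = (r_2 − r_1²) / (1 − r_1²)
r_1² = (-0.42)² = 0.1764
Numerator = -0.59 − 0.1764 = -0.7664; denominator = 1 − 0.1764 = 0.8236
φ_{22} = -0.7664 / 0.8236 = -0.931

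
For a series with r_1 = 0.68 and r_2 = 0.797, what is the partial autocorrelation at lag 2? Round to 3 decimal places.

0.622

φ_{22} = (r_2 − r_1²) / (1 − r_1²)
r_1² = (0.68)² = 0.4624
Numerator = 0.797 − 0.4624 = 0.3346; denominator = 1 − 0.4624 = 0.5376
φ_{22} = 0.3346 / 0.5376 = 0.622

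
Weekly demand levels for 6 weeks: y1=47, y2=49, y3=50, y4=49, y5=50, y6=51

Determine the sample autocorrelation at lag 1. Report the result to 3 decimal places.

0.131

Mean ȳ = (47 + 49 + 50 + 49 + 50 + 51)/6 = 49.3333
Numerator Σ_{t=1}^{5}(y_t−ȳ)(y_{t+1}−ȳ) = 1.2222
Denominator Σ(y_t−ȳ)² = 9.3333
r_1 = 1.2222 / 9.3333 = 0.131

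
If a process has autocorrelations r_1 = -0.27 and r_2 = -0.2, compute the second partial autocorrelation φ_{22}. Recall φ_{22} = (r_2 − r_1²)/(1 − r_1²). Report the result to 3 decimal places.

-0.294

φ_{22} = (r_2 − r_1²) / (1 − r_1²)
r_1² = (-0.27)² = 0.0729
Numerator = -0.2 − 0.0729 = -0.2729; denominator = 1 − 0.0729 = 0.9271
φ_{22} = -0.2729 / 0.9271 = -0.294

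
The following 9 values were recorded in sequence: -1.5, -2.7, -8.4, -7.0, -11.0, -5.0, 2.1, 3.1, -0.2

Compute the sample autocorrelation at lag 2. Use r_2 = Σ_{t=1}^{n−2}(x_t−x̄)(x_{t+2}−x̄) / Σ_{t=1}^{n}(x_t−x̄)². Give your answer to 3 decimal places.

-0.015

Mean x̄ = (-1.5 − 2.7 − 8.4 − 7.0 − 11.0 − 5.0 + 2.1 + 3.1 − 0.2)/9 = -3.4000
Σ(x_t−x̄)(x_{t+2}−x̄) = (-9.5000) + (-2.5200) + (38.0000) + (5.7600) + (-41.8000) + (-10.4000) + (17.6000) = -2.8600
Denominator Σ(x_t−x̄)² = 185.1200
r_2 = -2.8600 / 185.1200 = -0.015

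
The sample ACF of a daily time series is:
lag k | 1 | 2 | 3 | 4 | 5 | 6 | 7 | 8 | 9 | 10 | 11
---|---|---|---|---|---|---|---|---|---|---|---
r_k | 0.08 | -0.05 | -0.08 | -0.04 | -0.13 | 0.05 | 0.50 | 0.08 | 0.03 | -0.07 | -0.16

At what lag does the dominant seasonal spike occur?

The largest autocorrelation is r_7 = 0.50; the remaining lags stay at or below 0.08.
The dominant spike at lag 7 indicates a seasonal period of 7.

7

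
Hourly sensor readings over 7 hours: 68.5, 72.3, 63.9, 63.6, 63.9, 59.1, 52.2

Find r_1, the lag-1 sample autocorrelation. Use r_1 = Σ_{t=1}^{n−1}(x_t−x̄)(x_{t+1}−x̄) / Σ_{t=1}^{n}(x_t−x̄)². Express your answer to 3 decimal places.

Mean x̄ = (68.5 + 72.3 + 63.9 + 63.6 + 63.9 + 59.1 + 52.2)/7 = 63.3571
Deviations from mean: 5.1429, 8.9429, 0.5429, 0.2429, 0.5429, -4.2571, -11.1571
Σ(x_t−x̄)(x_{t+1}−x̄) = (45.9918) + (4.8547) + (0.1318) + (0.1318) + (-2.3110) + (47.4976) = 96.2967
Denominator Σ(x_t−x̄)² = 249.6771
r_1 = 96.2967 / 249.6771 = 0.386

0.386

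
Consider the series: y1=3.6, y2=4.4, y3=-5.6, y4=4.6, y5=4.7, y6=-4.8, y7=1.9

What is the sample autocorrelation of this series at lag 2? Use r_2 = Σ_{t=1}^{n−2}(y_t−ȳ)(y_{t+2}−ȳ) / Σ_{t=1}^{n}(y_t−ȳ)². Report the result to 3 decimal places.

Mean ȳ = (3.6 + 4.4 − 5.6 + 4.6 + 4.7 − 4.8 + 1.9)/7 = 1.2571
Deviations from mean: 2.3429, 3.1429, -6.8571, 3.3429, 3.4429, -6.0571, 0.6429
Σ(y_t−ȳ)(y_{t+2}−ȳ) = (-16.0653) + (10.5061) + (-23.6082) + (-20.2482) + (2.2133) = -47.2022
Denominator Σ(y_t−ȳ)² = 122.5171
r_2 = -47.2022 / 122.5171 = -0.385

-0.385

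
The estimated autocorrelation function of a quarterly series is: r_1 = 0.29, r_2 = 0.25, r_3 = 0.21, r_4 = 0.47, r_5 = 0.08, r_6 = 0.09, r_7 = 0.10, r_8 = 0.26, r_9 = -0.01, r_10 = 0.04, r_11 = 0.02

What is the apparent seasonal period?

The largest autocorrelation is r_4 = 0.47; the remaining lags stay at or below 0.29. The elevated value at lag 1 (0.29), dropping to 0.25 at lag 2, reflects decaying short-term dependence rather than seasonality.
The dominant spike at lag 4 indicates a seasonal period of 4.

4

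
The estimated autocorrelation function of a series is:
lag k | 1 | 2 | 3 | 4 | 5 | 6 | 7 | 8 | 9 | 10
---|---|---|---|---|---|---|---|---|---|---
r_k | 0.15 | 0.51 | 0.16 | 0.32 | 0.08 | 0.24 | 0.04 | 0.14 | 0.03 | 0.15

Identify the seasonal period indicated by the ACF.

The largest autocorrelation is r_2 = 0.51, with weaker echoes at lags 4 (0.32) and 6 (0.24); the remaining lags stay at or below 0.16.
The dominant spike at lag 2 indicates a seasonal period of 2.

2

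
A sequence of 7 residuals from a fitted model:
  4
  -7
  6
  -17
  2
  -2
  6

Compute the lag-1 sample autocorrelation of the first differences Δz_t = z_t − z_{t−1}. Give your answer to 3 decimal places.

-0.785

First differences Δz: -11, 13, -23, 19, -4, 8
Mean of differences = 0.3333
Numerator Σ(Δz_t−Δz̄)(Δz_{t+1}−Δz̄) = -988.7778
Denominator Σ(Δz_t−Δz̄)² = 1259.3333
r_1(Δz) = -988.7778 / 1259.3333 = -0.785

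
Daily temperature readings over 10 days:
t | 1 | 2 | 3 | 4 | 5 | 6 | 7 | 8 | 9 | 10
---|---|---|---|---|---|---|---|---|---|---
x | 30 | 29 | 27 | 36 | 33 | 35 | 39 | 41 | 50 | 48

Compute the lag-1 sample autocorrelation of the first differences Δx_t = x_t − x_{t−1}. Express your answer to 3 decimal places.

-0.470

First differences Δx: -1, -2, 9, -3, 2, 4, 2, 9, -2
Mean of differences = 2.0000
Numerator Σ(Δx_t−Δx̄)(Δx_{t+1}−Δx̄) = -79.0000
Denominator Σ(Δx_t−Δx̄)² = 168.0000
r_1(Δx) = -79.0000 / 168.0000 = -0.470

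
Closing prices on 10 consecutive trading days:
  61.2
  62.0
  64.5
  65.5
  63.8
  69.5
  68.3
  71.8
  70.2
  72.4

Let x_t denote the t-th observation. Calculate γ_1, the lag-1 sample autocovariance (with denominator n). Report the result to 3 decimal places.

Mean x̄ = (61.2 + 62.0 + 64.5 + 65.5 + 63.8 + 69.5 + 68.3 + 71.8 + 70.2 + 72.4)/10 = 66.9200
Σ_{t=1}^{9}(x_t−x̄)(x_{t+1}−x̄) = 84.1416
γ_1 = 84.1416 / 10 = 8.414

8.414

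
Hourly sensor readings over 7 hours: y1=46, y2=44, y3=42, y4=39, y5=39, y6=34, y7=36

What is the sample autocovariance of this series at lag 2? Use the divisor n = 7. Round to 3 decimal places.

Mean ȳ = (46 + 44 + 42 + 39 + 39 + 34 + 36)/7 = 40.0000
Deviations: 6.0000, 4.0000, 2.0000, -1.0000, -1.0000, -6.0000, -4.0000
Σ_{t=1}^{5}(y_t−ȳ)(y_{t+2}−ȳ) = 16.0000
γ_2 = 16.0000 / 7 = 2.286

2.286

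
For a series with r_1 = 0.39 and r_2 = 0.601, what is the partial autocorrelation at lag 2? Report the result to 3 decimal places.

φ_{22} = (r_2 − r_1²) / (1 − r_1²)
r_1² = (0.39)² = 0.1521
Numerator = 0.601 − 0.1521 = 0.4489; denominator = 1 − 0.1521 = 0.8479
φ_{22} = 0.4489 / 0.8479 = 0.529

0.529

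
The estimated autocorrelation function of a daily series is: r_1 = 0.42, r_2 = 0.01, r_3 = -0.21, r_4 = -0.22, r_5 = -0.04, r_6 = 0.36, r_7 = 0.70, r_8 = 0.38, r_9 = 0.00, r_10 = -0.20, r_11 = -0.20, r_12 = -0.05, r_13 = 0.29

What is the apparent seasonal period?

7

The largest autocorrelation is r_7 = 0.70; the remaining lags stay at or below 0.42. The elevated value at lag 1 (0.42), dropping to 0.01 at lag 2, reflects decaying short-term dependence rather than seasonality.
The dominant spike at lag 7 indicates a seasonal period of 7.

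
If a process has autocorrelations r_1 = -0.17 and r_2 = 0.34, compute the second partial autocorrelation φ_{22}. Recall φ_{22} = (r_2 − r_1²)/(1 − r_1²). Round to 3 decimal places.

0.320

φ_{22} = (r_2 − r_1²) / (1 − r_1²)
r_1² = (-0.17)² = 0.0289
Numerator = 0.34 − 0.0289 = 0.3111; denominator = 1 − 0.0289 = 0.9711
φ_{22} = 0.3111 / 0.9711 = 0.320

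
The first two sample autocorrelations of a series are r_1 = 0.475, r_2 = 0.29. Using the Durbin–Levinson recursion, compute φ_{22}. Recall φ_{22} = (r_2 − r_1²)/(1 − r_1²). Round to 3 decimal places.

φ_{22} = (r_2 − r_1²) / (1 − r_1²)
r_1² = (0.475)² = 0.225625
Numerator = 0.29 − 0.2256 = 0.0644; denominator = 1 − 0.2256 = 0.7744
φ_{22} = 0.0644 / 0.7744 = 0.083

0.083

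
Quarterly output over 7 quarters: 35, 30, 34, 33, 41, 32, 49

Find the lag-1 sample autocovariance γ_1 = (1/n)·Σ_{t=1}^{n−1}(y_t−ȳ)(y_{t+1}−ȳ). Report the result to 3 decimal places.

Mean ȳ = (35 + 30 + 34 + 33 + 41 + 32 + 49)/7 = 36.2857
Deviations: -1.2857, -6.2857, -2.2857, -3.2857, 4.7143, -4.2857, 12.7143
Σ_{t=1}^{6}(y_t−ȳ)(y_{t+1}−ȳ) = -60.2245
γ_1 = -60.2245 / 7 = -8.603

-8.603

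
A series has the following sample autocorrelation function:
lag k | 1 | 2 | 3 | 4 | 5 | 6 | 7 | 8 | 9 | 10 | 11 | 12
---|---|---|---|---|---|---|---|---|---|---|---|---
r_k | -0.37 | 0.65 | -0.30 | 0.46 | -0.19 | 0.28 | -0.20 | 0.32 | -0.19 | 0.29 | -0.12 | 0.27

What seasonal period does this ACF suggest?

2

The largest autocorrelation is r_2 = 0.65, with weaker echoes at lags 4 (0.46), 6 (0.28), 8 (0.32), 10 (0.29) and 12 (0.27); the remaining lags stay at or below -0.12.
The dominant spike at lag 2 indicates a seasonal period of 2.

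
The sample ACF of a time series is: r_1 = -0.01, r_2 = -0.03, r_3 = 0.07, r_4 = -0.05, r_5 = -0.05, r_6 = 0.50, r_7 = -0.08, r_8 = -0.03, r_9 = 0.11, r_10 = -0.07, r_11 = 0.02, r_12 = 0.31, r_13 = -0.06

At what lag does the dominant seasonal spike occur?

6

The largest autocorrelation is r_6 = 0.50, with a weaker echo at lag 12 (0.31); the remaining lags stay at or below 0.11.
The dominant spike at lag 6 indicates a seasonal period of 6.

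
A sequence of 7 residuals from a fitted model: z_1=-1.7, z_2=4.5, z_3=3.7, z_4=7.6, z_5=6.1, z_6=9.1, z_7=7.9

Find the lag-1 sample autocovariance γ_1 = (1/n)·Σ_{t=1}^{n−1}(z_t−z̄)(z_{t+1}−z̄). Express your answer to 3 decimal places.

2.557

Mean z̄ = (-1.7 + 4.5 + 3.7 + 7.6 + 6.1 + 9.1 + 7.9)/7 = 5.3143
Deviations: -7.0143, -0.8143, -1.6143, 2.2857, 0.7857, 3.7857, 2.5857
Σ_{t=1}^{6}(z_t−z̄)(z_{t+1}−z̄) = 17.8955
γ_1 = 17.8955 / 7 = 2.557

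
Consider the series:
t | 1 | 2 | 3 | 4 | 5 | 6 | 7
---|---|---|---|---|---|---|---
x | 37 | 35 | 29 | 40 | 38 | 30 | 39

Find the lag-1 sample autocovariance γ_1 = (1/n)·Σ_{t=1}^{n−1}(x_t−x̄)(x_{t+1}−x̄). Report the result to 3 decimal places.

-6.985

Mean x̄ = (37 + 35 + 29 + 40 + 38 + 30 + 39)/7 = 35.4286
Σ_{t=1}^{6}(x_t−x̄)(x_{t+1}−x̄) = -48.8980
γ_1 = -48.8980 / 7 = -6.985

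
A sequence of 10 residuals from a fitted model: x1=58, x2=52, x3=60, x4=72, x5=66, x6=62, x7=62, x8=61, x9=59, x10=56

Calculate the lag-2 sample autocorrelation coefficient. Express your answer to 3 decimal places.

-0.313

Mean x̄ = (58 + 52 + 60 + 72 + 66 + 62 + 62 + 61 + 59 + 56)/10 = 60.8000
Numerator Σ_{t=1}^{8}(x_t−x̄)(x_{t+2}−x̄) = -83.6800
Denominator Σ(x_t−x̄)² = 267.6000
r_2 = -83.6800 / 267.6000 = -0.313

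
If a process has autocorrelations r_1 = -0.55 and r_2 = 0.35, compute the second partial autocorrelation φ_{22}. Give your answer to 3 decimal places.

0.068

φ_{22} = (r_2 − r_1²) / (1 − r_1²)
r_1² = (-0.55)² = 0.3025
Numerator = 0.35 − 0.3025 = 0.0475; denominator = 1 − 0.3025 = 0.6975
φ_{22} = 0.0475 / 0.6975 = 0.068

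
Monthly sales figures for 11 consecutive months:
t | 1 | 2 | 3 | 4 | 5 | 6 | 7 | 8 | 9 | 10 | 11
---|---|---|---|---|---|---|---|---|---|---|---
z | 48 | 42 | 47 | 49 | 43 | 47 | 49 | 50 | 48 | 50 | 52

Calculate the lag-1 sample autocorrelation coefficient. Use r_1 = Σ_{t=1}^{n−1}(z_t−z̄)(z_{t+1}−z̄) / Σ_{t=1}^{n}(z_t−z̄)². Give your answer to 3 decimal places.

Mean z̄ = (48 + 42 + 47 + 49 + 43 + 47 + 49 + 50 + 48 + 50 + 52)/11 = 47.7273
Numerator Σ_{t=1}^{10}(z_t−z̄)(z_{t+1}−z̄) = 12.0165
Denominator Σ(z_t−z̄)² = 88.1818
r_1 = 12.0165 / 88.1818 = 0.136

0.136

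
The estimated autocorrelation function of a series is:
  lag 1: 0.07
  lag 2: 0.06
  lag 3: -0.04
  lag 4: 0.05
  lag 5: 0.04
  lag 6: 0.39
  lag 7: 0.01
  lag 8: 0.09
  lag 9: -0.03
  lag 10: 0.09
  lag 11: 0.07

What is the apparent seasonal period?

6

The largest autocorrelation is r_6 = 0.39; the remaining lags stay at or below 0.09.
The dominant spike at lag 6 indicates a seasonal period of 6.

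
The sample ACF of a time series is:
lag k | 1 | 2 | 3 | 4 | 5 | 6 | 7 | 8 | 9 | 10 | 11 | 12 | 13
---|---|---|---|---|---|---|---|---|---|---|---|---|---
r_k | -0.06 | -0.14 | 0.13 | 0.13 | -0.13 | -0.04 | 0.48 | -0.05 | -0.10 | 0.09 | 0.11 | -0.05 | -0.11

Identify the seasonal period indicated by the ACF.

7

The largest autocorrelation is r_7 = 0.48; the remaining lags stay at or below 0.13.
The dominant spike at lag 7 indicates a seasonal period of 7.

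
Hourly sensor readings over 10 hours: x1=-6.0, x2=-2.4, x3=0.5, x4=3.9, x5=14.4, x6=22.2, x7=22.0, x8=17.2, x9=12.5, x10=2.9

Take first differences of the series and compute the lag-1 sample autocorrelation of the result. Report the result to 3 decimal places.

First differences Δx: 3.6, 2.9, 3.4, 10.5, 7.8, -0.2, -4.8, -4.7, -9.6
Mean of differences = 0.9889
Numerator Σ(Δx_t−Δx̄)(Δx_{t+1}−Δx̄) = 189.2677
Denominator Σ(Δx_t−Δx̄)² = 332.5489
r_1(Δx) = 189.2677 / 332.5489 = 0.569

0.569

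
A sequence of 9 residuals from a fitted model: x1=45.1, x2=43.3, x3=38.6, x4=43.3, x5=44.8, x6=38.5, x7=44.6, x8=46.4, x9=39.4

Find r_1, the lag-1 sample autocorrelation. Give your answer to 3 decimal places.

Mean x̄ = (45.1 + 43.3 + 38.6 + 43.3 + 44.8 + 38.5 + 44.6 + 46.4 + 39.4)/9 = 42.6667
Numerator Σ_{t=1}^{8}(x_t−x̄)(x_{t+1}−x̄) = -24.1811
Denominator Σ(x_t−x̄)² = 73.5200
r_1 = -24.1811 / 73.5200 = -0.329

-0.329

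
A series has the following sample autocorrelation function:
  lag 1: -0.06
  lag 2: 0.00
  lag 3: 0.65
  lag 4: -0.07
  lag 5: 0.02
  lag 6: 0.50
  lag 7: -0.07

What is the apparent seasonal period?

The largest autocorrelation is r_3 = 0.65, with a weaker echo at lag 6 (0.50); the remaining lags stay at or below 0.02.
The dominant spike at lag 3 indicates a seasonal period of 3.

3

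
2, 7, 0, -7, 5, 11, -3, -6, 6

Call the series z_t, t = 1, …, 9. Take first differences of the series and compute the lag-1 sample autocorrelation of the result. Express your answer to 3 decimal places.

-0.107

First differences Δz: 5, -7, -7, 12, 6, -14, -3, 12
Mean of differences = 0.5000
Numerator Σ(Δz_t−Δz̄)(Δz_{t+1}−Δz̄) = -69.7500
Denominator Σ(Δz_t−Δz̄)² = 650.0000
r_1(Δz) = -69.7500 / 650.0000 = -0.107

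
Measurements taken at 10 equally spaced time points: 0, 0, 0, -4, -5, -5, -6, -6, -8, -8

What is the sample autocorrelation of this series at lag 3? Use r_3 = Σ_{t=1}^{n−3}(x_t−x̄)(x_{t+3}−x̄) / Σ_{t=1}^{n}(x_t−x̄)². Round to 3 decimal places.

Mean x̄ = (0 + 0 + 0 − 4 − 5 − 5 − 6 − 6 − 8 − 8)/10 = -4.2000
Σ(x_t−x̄)(x_{t+3}−x̄) = (0.8400) + (-3.3600) + (-3.3600) + (-0.3600) + (1.4400) + (3.0400) + (6.8400) = 5.0800
Denominator Σ(x_t−x̄)² = 89.6000
r_3 = 5.0800 / 89.6000 = 0.057

0.057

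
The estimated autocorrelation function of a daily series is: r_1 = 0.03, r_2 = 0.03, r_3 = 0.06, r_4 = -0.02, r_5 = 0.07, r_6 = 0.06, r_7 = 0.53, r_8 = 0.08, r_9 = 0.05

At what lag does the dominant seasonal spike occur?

The largest autocorrelation is r_7 = 0.53; the remaining lags stay at or below 0.08.
The dominant spike at lag 7 indicates a seasonal period of 7.

7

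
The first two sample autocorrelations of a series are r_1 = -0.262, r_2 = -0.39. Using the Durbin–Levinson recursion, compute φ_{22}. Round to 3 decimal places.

-0.492

φ_{22} = (r_2 − r_1²) / (1 − r_1²)
r_1² = (-0.262)² = 0.068644
Numerator = -0.39 − 0.0686 = -0.4586; denominator = 1 − 0.0686 = 0.9314
φ_{22} = -0.4586 / 0.9314 = -0.492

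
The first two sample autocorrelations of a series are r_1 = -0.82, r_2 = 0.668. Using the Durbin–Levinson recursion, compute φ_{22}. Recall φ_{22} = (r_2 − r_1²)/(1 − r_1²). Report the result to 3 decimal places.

φ_{22} = (r_2 − r_1²) / (1 − r_1²)
r_1² = (-0.82)² = 0.6724
Numerator = 0.668 − 0.6724 = -0.0044; denominator = 1 − 0.6724 = 0.3276
φ_{22} = -0.0044 / 0.3276 = -0.013

-0.013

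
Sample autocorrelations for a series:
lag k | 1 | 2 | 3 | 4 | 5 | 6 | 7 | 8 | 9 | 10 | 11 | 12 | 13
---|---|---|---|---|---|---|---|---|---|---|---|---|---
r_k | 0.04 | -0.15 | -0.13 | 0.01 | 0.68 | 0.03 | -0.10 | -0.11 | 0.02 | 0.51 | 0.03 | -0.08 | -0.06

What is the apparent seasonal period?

5

The largest autocorrelation is r_5 = 0.68, with a weaker echo at lag 10 (0.51); the remaining lags stay at or below 0.04.
The dominant spike at lag 5 indicates a seasonal period of 5.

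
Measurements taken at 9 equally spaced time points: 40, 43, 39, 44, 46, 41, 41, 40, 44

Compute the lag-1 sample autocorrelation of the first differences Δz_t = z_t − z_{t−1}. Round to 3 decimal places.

First differences Δz: 3, -4, 5, 2, -5, 0, -1, 4
Mean of differences = 0.5000
Numerator Σ(Δz_t−Δz̄)(Δz_{t+1}−Δz̄) = -34.7500
Denominator Σ(Δz_t−Δz̄)² = 94.0000
r_1(Δz) = -34.7500 / 94.0000 = -0.370

-0.370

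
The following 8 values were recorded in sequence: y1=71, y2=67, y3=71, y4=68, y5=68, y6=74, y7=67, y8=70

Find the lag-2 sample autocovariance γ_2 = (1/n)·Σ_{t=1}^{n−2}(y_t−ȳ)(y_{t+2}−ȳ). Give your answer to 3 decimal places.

Mean ȳ = (71 + 67 + 71 + 68 + 68 + 74 + 67 + 70)/8 = 69.5000
Σ_{t=1}^{6}(y_t−ȳ)(y_{t+2}−ȳ) = 3.0000
γ_2 = 3.0000 / 8 = 0.375

0.375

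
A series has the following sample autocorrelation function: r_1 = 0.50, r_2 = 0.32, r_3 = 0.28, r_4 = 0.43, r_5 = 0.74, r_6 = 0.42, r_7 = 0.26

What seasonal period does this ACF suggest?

The largest autocorrelation is r_5 = 0.74; the remaining lags stay at or below 0.50. The elevated value at lag 1 (0.50), dropping to 0.32 at lag 2, reflects decaying short-term dependence rather than seasonality.
The dominant spike at lag 5 indicates a seasonal period of 5.

5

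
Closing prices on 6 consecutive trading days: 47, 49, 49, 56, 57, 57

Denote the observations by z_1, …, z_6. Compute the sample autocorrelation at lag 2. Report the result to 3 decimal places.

0.065

Mean z̄ = (47 + 49 + 49 + 56 + 57 + 57)/6 = 52.5000
Σ(z_t−z̄)(z_{t+2}−z̄) = (19.2500) + (-12.2500) + (-15.7500) + (15.7500) = 7.0000
Denominator Σ(z_t−z̄)² = 107.5000
r_2 = 7.0000 / 107.5000 = 0.065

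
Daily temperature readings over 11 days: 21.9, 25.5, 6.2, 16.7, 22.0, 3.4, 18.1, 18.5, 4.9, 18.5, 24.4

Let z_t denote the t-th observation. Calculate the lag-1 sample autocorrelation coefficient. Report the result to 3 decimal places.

-0.268

Mean z̄ = (21.9 + 25.5 + 6.2 + 16.7 + 22.0 + 3.4 + 18.1 + 18.5 + 4.9 + 18.5 + 24.4)/11 = 16.3727
Numerator Σ_{t=1}^{10}(z_t−z̄)(z_{t+1}−z̄) = -167.3571
Denominator Σ(z_t−z̄)² = 625.5018
r_1 = -167.3571 / 625.5018 = -0.268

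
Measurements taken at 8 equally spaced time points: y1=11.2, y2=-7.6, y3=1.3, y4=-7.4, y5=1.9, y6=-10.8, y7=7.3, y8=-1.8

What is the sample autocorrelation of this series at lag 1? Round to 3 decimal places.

Mean ȳ = (11.2 − 7.6 + 1.3 − 7.4 + 1.9 − 10.8 + 7.3 − 1.8)/8 = -0.7375
Numerator Σ_{t=1}^{7}(y_t−ȳ)(y_{t+1}−ȳ) = -243.0077
Denominator Σ(y_t−ȳ)² = 412.0788
r_1 = -243.0077 / 412.0788 = -0.590

-0.590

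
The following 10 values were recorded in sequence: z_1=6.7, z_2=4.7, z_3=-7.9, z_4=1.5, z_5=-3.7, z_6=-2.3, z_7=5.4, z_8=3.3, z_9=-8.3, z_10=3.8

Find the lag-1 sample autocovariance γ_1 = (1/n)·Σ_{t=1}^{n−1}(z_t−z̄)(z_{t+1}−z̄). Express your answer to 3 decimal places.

-6.583

Mean z̄ = (6.7 + 4.7 − 7.9 + 1.5 − 3.7 − 2.3 + 5.4 + 3.3 − 8.3 + 3.8)/10 = 0.3200
Σ_{t=1}^{9}(z_t−z̄)(z_{t+1}−z̄) = -65.8264
γ_1 = -65.8264 / 10 = -6.583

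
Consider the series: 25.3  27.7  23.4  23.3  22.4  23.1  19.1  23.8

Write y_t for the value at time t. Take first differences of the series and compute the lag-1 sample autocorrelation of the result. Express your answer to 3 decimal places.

First differences Δy: 2.4, -4.3, -0.1, -0.9, 0.7, -4.0, 4.7
Mean of differences = -0.2143
Numerator Σ(Δy_t−Δȳ)(Δy_{t+1}−Δȳ) = -33.9188
Denominator Σ(Δy_t−Δȳ)² = 63.3286
r_1(Δy) = -33.9188 / 63.3286 = -0.536

-0.536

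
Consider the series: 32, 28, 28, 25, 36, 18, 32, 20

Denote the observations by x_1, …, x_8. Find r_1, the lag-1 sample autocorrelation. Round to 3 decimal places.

Mean x̄ = (32 + 28 + 28 + 25 + 36 + 18 + 32 + 20)/8 = 27.3750
Deviations from mean: 4.6250, 0.6250, 0.6250, -2.3750, 8.6250, -9.3750, 4.6250, -7.3750
Σ(x_t−x̄)(x_{t+1}−x̄) = (2.8906) + (0.3906) + (-1.4844) + (-20.4844) + (-80.8594) + (-43.3594) + (-34.1094) = -177.0156
Denominator Σ(x_t−x̄)² = 265.8750
r_1 = -177.0156 / 265.8750 = -0.666

-0.666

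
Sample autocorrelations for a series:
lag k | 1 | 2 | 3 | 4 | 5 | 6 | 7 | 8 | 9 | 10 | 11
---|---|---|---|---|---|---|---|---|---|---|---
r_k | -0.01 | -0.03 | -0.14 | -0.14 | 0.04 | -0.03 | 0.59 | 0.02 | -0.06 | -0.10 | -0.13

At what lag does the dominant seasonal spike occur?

7

The largest autocorrelation is r_7 = 0.59; the remaining lags stay at or below 0.04.
The dominant spike at lag 7 indicates a seasonal period of 7.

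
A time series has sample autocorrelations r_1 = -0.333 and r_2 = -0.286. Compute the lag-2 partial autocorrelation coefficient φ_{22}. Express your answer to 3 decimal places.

-0.446

φ_{22} = (r_2 − r_1²) / (1 − r_1²)
r_1² = (-0.333)² = 0.110889
Numerator = -0.286 − 0.1109 = -0.3969; denominator = 1 − 0.1109 = 0.8891
φ_{22} = -0.3969 / 0.8891 = -0.446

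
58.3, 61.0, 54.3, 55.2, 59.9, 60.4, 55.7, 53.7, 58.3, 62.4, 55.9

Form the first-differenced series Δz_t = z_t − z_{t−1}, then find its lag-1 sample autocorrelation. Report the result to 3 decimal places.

-0.150

First differences Δz: 2.7, -6.7, 0.9, 4.7, 0.5, -4.7, -2.0, 4.6, 4.1, -6.5
Mean of differences = -0.2400
Numerator Σ(Δz_t−Δz̄)(Δz_{t+1}−Δz̄) = -27.2016
Denominator Σ(Δz_t−Δz̄)² = 181.0640
r_1(Δz) = -27.2016 / 181.0640 = -0.150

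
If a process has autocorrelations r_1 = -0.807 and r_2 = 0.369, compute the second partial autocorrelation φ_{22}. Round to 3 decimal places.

-0.809

φ_{22} = (r_2 − r_1²) / (1 − r_1²)
r_1² = (-0.807)² = 0.651249
Numerator = 0.369 − 0.6512 = -0.2822; denominator = 1 − 0.6512 = 0.3488
φ_{22} = -0.2822 / 0.3488 = -0.809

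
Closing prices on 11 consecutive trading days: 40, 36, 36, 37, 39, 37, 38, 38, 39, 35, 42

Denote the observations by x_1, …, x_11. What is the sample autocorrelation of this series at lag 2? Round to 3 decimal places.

0.020

Mean x̄ = (40 + 36 + 36 + 37 + 39 + 37 + 38 + 38 + 39 + 35 + 42)/11 = 37.9091
Numerator Σ_{t=1}^{9}(x_t−x̄)(x_{t+2}−x̄) = 0.8017
Denominator Σ(x_t−x̄)² = 40.9091
r_2 = 0.8017 / 40.9091 = 0.020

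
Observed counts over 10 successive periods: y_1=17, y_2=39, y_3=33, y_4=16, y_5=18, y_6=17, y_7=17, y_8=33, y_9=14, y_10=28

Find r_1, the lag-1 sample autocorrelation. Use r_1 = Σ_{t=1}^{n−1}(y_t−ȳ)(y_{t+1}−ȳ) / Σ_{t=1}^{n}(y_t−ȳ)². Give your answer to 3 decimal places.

Mean ȳ = (17 + 39 + 33 + 16 + 18 + 17 + 17 + 33 + 14 + 28)/10 = 23.2000
Numerator Σ_{t=1}^{9}(y_t−ȳ)(y_{t+1}−ȳ) = -100.6400
Denominator Σ(y_t−ȳ)² = 743.6000
r_1 = -100.6400 / 743.6000 = -0.135

-0.135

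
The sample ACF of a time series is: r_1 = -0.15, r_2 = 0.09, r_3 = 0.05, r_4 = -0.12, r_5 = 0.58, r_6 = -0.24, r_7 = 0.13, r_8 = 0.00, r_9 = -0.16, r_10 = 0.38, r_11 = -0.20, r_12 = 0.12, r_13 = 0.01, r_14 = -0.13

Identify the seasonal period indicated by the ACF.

5

The largest autocorrelation is r_5 = 0.58, with a weaker echo at lag 10 (0.38); the remaining lags stay at or below 0.13.
The dominant spike at lag 5 indicates a seasonal period of 5.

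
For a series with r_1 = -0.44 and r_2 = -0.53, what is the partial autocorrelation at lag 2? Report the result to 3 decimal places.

-0.897

φ_{22} = (r_2 − r_1²) / (1 − r_1²)
r_1² = (-0.44)² = 0.1936
Numerator = -0.53 − 0.1936 = -0.7236; denominator = 1 − 0.1936 = 0.8064
φ_{22} = -0.7236 / 0.8064 = -0.897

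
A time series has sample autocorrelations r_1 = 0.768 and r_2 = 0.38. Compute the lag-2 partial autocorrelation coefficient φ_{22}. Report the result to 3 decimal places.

φ_{22} = (r_2 − r_1²) / (1 − r_1²)
r_1² = (0.768)² = 0.589824
Numerator = 0.38 − 0.5898 = -0.2098; denominator = 1 − 0.5898 = 0.4102
φ_{22} = -0.2098 / 0.4102 = -0.512

-0.512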